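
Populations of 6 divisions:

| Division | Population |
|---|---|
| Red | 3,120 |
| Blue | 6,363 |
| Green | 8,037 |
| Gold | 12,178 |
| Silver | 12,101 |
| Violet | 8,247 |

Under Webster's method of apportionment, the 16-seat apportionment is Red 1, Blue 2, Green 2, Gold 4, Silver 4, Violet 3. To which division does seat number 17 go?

Priority for the next seat is population ÷ (current seats + 0.5).
Priorities: Red 2080.000, Blue 2545.200, Green 3214.800, Gold 2706.222, Silver 2689.111, Violet 2356.286.
Highest priority: Green.

Green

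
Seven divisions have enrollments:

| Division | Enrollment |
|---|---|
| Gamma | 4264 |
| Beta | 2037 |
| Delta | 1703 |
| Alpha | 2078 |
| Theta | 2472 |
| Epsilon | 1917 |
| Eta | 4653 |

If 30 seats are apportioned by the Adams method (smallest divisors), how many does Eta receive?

Standard divisor 19124/30 ≈ 637.467; standard quotas: Gamma 6.689, Beta 3.195, Delta 2.672, Alpha 3.260, Theta 3.878, Epsilon 3.007, Eta 7.299.
Rounding up gives 7, 4, 3, 4, 4, 4, 8 = 34 seats, so the divisor must be adjusted.
With modified divisor 700: modified quotas Gamma 6.091, Beta 2.910, Delta 2.433, Alpha 2.969, Theta 3.531, Epsilon 2.739, Eta 6.647.
Rounding up: Gamma 7, Beta 3, Delta 3, Alpha 3, Theta 4, Epsilon 3, Eta 7 (total 30).
Eta receives 7.

7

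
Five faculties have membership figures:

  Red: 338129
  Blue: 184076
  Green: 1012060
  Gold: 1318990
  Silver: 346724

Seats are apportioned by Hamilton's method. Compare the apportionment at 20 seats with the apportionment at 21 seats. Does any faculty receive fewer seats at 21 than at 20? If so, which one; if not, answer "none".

At 20 seats: Red 2, Blue 1, Green 7, Gold 8, Silver 2.
At 21 seats: Red 2, Blue 1, Green 7, Gold 9, Silver 2.
No faculty's allocation decreased.

none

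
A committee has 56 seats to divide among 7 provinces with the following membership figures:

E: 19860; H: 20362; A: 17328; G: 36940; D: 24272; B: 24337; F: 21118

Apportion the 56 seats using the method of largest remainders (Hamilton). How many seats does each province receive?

E 7; H 7; A 6; G 13; D 8; B 8; F 7

Total 164217; standard divisor 164217/56 ≈ 2932.446.
Standard quotas: E 6.7725, H 6.9437, A 5.9091, G 12.5970, D 8.2770, B 8.2992, F 7.2015.
Lower quotas: E 6, H 6, A 5, G 12, D 8, B 8, F 7 (sum 52, leaving 4 seats).
Remainders in descending order: H 0.9437, A 0.9091, E 0.7725, G 0.5970, B 0.2992, D 0.2770, F 0.2015.
The surplus seats go to H, A, E, G.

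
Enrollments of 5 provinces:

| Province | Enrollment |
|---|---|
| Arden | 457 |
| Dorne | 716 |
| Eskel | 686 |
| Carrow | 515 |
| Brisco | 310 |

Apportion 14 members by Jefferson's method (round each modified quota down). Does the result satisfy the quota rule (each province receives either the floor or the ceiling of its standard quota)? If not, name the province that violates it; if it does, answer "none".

none

Standard quotas: Arden 2.384, Dorne 3.735, Eskel 3.578, Carrow 2.686, Brisco 1.617.
Jefferson allocation: Arden 2, Dorne 4, Eskel 4, Carrow 3, Brisco 1.
Every allocation lies between the lower and upper quota.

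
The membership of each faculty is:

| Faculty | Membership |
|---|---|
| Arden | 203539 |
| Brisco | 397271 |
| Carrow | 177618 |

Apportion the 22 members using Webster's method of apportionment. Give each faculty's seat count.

Arden 6, Brisco 11, Carrow 5

Standard divisor 778428/22 ≈ 35383.091; standard quotas: Arden 5.752, Brisco 11.228, Carrow 5.020.
Rounding to the nearest integer gives Arden 6, Brisco 11, Carrow 5 — total 22, matching the house size, so no adjustment is needed.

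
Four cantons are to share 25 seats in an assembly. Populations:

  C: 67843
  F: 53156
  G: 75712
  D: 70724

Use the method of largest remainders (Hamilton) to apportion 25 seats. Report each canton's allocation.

C: 6, F: 5, G: 7, D: 7

Total 267435; standard divisor 267435/25 ≈ 10697.4.
Standard quotas: C 6.3420, F 4.9691, G 7.0776, D 6.6113.
Lower quotas: C 6, F 4, G 7, D 6 (sum 23, leaving 2 seats).
Remainders in descending order: F 0.9691, D 0.6113, C 0.3420, G 0.0776.
The surplus seats go to F, D.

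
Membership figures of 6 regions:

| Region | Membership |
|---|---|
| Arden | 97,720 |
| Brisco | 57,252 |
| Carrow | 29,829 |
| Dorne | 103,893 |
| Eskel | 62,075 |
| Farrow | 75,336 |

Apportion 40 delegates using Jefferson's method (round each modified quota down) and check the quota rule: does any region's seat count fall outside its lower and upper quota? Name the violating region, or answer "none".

none

Standard quotas: Arden 9.173, Brisco 5.374, Carrow 2.800, Dorne 9.753, Eskel 5.827, Farrow 7.072.
Jefferson allocation: Arden 9, Brisco 5, Carrow 3, Dorne 10, Eskel 6, Farrow 7.
Every allocation lies between the lower and upper quota.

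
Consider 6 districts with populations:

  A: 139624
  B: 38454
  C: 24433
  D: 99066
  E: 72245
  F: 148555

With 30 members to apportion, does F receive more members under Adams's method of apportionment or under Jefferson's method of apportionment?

Jefferson

Adams: A 8, B 2, C 2, D 6, E 4, F 8.
Jefferson: A 8, B 2, C 1, D 6, E 4, F 9.
F gets 8 under Adams and 9 under Jefferson.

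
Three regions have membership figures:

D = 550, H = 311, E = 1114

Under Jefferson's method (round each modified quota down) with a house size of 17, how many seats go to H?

2

Standard divisor 1975/17 ≈ 116.176; standard quotas: D 4.734, H 2.677, E 9.589.
Rounding down gives 4, 2, 9 = 15 seats, so the divisor must be adjusted.
With modified divisor 107: modified quotas D 5.140, H 2.907, E 10.411.
Rounding down: D 5, H 2, E 10 (total 17).
H receives 2.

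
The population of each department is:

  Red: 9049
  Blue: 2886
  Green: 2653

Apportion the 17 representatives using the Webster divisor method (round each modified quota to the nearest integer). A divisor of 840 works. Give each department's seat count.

Red 11, Blue 3, Green 3

With modified divisor 840: modified quotas Red 10.773, Blue 3.436, Green 3.158.
Rounding to the nearest integer: Red 11, Blue 3, Green 3 (total 17).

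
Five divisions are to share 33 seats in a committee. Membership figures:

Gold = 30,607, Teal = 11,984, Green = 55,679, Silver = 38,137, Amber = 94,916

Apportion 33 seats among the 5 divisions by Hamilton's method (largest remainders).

Gold 4, Teal 2, Green 8, Silver 5, Amber 14

Total 231323; standard divisor 231323/33 ≈ 7009.788.
Standard quotas: Gold 4.3663, Teal 1.7096, Green 7.9430, Silver 5.4405, Amber 13.5405.
Lower quotas: Gold 4, Teal 1, Green 7, Silver 5, Amber 13 (sum 30, leaving 3 seats).
Remainders in descending order: Green 0.9430, Teal 0.7096, Amber 0.5405, Silver 0.4405, Gold 0.3663.
Largest remainders: Green, Teal, Amber receive the extra seats.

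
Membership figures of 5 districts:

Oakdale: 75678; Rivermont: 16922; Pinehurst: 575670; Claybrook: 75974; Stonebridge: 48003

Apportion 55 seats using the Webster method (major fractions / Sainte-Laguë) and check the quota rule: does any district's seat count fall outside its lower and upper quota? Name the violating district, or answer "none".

Pinehurst

Standard quotas: Oakdale 5.254, Rivermont 1.175, Pinehurst 39.965, Claybrook 5.274, Stonebridge 3.333.
Webster allocation: Oakdale 5, Rivermont 1, Pinehurst 41, Claybrook 5, Stonebridge 3.
Pinehurst has quota 39.965 (lower 39, upper 40) but receives 41 — outside the quota interval.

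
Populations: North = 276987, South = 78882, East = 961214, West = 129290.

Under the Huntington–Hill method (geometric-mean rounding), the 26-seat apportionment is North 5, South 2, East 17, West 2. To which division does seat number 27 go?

East

Priority for the next seat is population ÷ (√(s·(s+1))).
Priorities: North 50570.676, South 32203.442, East 54948.947, West 52782.421.
Highest priority: East.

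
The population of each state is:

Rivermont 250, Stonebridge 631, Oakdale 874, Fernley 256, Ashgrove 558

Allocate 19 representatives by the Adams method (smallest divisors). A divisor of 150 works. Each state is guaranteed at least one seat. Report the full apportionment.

Rivermont=2, Stonebridge=5, Oakdale=6, Fernley=2, Ashgrove=4

With modified divisor 150: modified quotas Rivermont 1.667, Stonebridge 4.207, Oakdale 5.827, Fernley 1.707, Ashgrove 3.720.
Rounding up: Rivermont 2, Stonebridge 5, Oakdale 6, Fernley 2, Ashgrove 4 (total 19).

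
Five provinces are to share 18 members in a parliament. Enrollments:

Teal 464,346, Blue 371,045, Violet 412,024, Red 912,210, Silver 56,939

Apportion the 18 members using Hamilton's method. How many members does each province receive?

Total 2216564; standard divisor 2216564/18 ≈ 123142.444.
Standard quotas: Teal 3.7708, Blue 3.0131, Violet 3.3459, Red 7.4078, Silver 0.4624.
Lower quotas: Teal 3, Blue 3, Violet 3, Red 7, Silver 0 (sum 16, leaving 2 seats).
Remainders in descending order: Teal 0.7708, Silver 0.4624, Red 0.4078, Violet 0.3459, Blue 0.0131.
Largest remainders: Teal, Silver receive the extra seats.

Teal: 4, Blue: 3, Violet: 3, Red: 7, Silver: 1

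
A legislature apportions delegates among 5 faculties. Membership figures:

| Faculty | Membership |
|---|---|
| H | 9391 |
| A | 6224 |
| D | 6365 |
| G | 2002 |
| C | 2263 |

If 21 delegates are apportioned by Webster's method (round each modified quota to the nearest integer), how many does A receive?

5

Standard divisor 26245/21 ≈ 1249.762; standard quotas: H 7.514, A 4.980, D 5.093, G 1.602, C 1.811.
Rounding to the nearest integer gives 8, 5, 5, 2, 2 = 22 seats, so the divisor must be adjusted.
With modified divisor 1300: modified quotas H 7.224, A 4.788, D 4.896, G 1.540, C 1.741.
Rounding to the nearest integer: H 7, A 5, D 5, G 2, C 2 (total 21).
A receives 5.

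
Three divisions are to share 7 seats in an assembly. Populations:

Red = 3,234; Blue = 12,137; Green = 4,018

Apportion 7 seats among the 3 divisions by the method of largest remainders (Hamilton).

Standard divisor: 19389 ÷ 7 ≈ 2769.857.
Standard quotas: Red 1.1676, Blue 4.3818, Green 1.4506.
Lower quotas: Red 1, Blue 4, Green 1 (sum 6, leaving 1 seat).
Remainders in descending order: Green 0.4506, Blue 0.3818, Red 0.1676.
Largest remainder: Green receives the extra seat.

Red 1; Blue 4; Green 2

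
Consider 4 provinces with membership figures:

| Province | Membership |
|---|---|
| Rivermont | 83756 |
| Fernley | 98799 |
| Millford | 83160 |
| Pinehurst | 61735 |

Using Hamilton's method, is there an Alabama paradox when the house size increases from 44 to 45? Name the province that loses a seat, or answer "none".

Pinehurst

At 44 seats: Rivermont 11, Fernley 13, Millford 11, Pinehurst 9.
At 45 seats: Rivermont 12, Fernley 14, Millford 11, Pinehurst 8.
Pinehurst drops from 9 to 8.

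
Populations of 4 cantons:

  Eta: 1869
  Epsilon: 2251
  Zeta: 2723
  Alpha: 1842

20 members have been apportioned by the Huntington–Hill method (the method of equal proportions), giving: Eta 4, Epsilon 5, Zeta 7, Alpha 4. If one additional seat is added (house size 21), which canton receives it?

Eta

Priority for the next seat is population ÷ (√(s·(s+1))).
Priorities: Eta 417.921, Epsilon 410.974, Zeta 363.876, Alpha 411.884.
Highest priority: Eta.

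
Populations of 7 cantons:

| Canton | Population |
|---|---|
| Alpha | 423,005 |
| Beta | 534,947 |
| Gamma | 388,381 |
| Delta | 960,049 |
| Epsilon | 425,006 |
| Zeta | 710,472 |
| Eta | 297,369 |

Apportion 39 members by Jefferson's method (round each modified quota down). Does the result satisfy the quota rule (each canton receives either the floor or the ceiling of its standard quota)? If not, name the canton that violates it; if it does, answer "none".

Standard quotas: Alpha 4.412, Beta 5.579, Gamma 4.051, Delta 10.013, Epsilon 4.433, Zeta 7.410, Eta 3.102.
Jefferson allocation: Alpha 4, Beta 6, Gamma 4, Delta 10, Epsilon 4, Zeta 8, Eta 3.
Every allocation lies between the lower and upper quota.

none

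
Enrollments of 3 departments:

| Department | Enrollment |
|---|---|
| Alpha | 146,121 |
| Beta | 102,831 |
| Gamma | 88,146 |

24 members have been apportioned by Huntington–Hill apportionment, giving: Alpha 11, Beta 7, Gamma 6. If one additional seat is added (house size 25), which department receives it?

Priority for the next seat is population ÷ (√(s·(s+1))).
Priorities: Alpha 12718.201, Beta 13741.370, Gamma 13601.223.
Highest priority: Beta.

Beta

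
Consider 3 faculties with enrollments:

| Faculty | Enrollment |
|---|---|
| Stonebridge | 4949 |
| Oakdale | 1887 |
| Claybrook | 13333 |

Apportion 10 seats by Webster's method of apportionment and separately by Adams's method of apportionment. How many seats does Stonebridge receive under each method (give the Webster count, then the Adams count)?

Webster: Stonebridge 2, Oakdale 1, Claybrook 7.
Adams: Stonebridge 3, Oakdale 1, Claybrook 6.
Stonebridge gets 2 under Webster and 3 under Adams.

2 and 3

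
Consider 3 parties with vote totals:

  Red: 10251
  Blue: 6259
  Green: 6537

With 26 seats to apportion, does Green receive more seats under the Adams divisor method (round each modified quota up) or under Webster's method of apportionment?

Adams: Red 11, Blue 7, Green 8.
Webster: Red 12, Blue 7, Green 7.
Green gets 8 under Adams and 7 under Webster.

Adams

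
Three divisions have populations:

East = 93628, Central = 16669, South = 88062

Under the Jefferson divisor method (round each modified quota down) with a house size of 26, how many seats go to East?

Standard divisor 198359/26 ≈ 7629.192; standard quotas: East 12.272, Central 2.185, South 11.543.
Rounding down gives 12, 2, 11 = 25 seats, so the divisor must be adjusted.
With modified divisor 7300: modified quotas East 12.826, Central 2.283, South 12.063.
Rounding down: East 12, Central 2, South 12 (total 26).
East receives 12.

12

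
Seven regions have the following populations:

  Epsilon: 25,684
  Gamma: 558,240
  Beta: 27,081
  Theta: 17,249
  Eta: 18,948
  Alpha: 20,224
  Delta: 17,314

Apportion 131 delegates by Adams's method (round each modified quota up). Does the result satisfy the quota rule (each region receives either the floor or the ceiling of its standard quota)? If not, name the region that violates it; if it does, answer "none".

Standard quotas: Epsilon 4.914, Gamma 106.799, Beta 5.181, Theta 3.300, Eta 3.625, Alpha 3.869, Delta 3.312.
Adams allocation: Epsilon 5, Gamma 104, Beta 6, Theta 4, Eta 4, Alpha 4, Delta 4.
Gamma has quota 106.799 (lower 106, upper 107) but receives 104 — outside the quota interval.

Gamma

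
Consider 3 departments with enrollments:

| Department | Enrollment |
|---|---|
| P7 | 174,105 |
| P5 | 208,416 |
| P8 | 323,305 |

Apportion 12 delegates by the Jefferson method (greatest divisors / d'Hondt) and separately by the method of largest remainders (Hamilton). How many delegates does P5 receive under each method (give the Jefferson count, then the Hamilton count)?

3 and 4

Jefferson: P7 3, P5 3, P8 6.
Hamilton: P7 3, P5 4, P8 5.
P5 gets 3 under Jefferson and 4 under Hamilton.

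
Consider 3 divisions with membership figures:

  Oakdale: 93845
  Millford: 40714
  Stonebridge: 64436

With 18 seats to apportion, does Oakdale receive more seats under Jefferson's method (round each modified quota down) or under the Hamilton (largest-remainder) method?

Jefferson

Jefferson: Oakdale 9, Millford 3, Stonebridge 6.
Hamilton: Oakdale 8, Millford 4, Stonebridge 6.
Oakdale gets 9 under Jefferson and 8 under Hamilton.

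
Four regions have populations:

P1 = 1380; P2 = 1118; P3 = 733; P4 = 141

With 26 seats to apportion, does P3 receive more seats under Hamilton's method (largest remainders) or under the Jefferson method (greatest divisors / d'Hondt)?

Hamilton: P1 11, P2 8, P3 6, P4 1.
Jefferson: P1 11, P2 9, P3 5, P4 1.
P3 gets 6 under Hamilton and 5 under Jefferson.

Hamilton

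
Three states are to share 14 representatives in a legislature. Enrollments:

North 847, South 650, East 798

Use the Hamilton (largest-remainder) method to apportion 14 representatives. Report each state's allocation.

Total 2295; standard divisor 2295/14 ≈ 163.929.
Standard quotas: North 5.167, South 3.965, East 4.868.
Lower quotas: North 5, South 3, East 4 (sum 12, leaving 2 seats).
Remainders in descending order: South 0.965, East 0.868, North 0.167.
The surplus seats go to South, East.

North=5, South=4, East=5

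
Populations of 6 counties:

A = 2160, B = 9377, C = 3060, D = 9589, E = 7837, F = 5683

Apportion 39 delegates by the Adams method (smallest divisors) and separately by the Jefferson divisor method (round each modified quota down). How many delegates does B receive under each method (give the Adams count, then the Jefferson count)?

Adams: A 3, B 9, C 3, D 10, E 8, F 6.
Jefferson: A 2, B 10, C 3, D 10, E 8, F 6.
B gets 9 under Adams and 10 under Jefferson.

9 and 10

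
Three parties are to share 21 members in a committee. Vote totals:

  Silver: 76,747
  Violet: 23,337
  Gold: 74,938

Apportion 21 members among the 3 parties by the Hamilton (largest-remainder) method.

Silver 9; Violet 3; Gold 9

The standard divisor is 175022/21 ≈ 8334.381.
Standard quotas: Silver 9.2085, Violet 2.8001, Gold 8.9914.
Lower quotas: Silver 9, Violet 2, Gold 8 (sum 19, leaving 2 seats).
Remainders in descending order: Gold 0.9914, Violet 0.8001, Silver 0.2085.
Largest remainders: Gold, Violet receive the extra seats.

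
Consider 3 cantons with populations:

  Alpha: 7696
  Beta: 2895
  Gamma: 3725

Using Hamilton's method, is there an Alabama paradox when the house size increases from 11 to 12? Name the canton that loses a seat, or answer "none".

none

At 11 seats: Alpha 6, Beta 2, Gamma 3.
At 12 seats: Alpha 7, Beta 2, Gamma 3.
No canton's allocation decreased.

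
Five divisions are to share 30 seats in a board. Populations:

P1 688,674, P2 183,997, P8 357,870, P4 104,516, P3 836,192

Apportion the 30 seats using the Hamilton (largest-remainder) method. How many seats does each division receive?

P1: 9, P2: 3, P8: 5, P4: 1, P3: 12

Total 2171249; standard divisor 2171249/30 ≈ 72374.967.
Standard quotas: P1 9.5154, P2 2.5423, P8 4.9447, P4 1.4441, P3 11.5536.
Lower quotas: P1 9, P2 2, P8 4, P4 1, P3 11 (sum 27, leaving 3 seats).
Remainders in descending order: P8 0.9447, P3 0.5536, P2 0.5423, P1 0.5154, P4 0.4441.
The surplus seats go to P8, P3, P2.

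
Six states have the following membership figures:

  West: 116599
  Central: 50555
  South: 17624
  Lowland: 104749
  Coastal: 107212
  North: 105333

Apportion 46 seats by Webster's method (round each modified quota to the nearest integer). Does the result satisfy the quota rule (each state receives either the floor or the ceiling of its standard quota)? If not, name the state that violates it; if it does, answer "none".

none

Standard quotas: West 10.683, Central 4.632, South 1.615, Lowland 9.597, Coastal 9.823, North 9.651.
Webster allocation: West 11, Central 5, South 2, Lowland 9, Coastal 10, North 9.
Every allocation lies between the lower and upper quota.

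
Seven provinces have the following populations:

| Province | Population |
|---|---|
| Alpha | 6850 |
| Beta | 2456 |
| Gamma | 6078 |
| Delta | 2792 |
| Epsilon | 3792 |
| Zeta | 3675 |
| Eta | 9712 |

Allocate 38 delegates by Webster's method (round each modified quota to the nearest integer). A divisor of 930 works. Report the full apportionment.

Alpha 7, Beta 3, Gamma 7, Delta 3, Epsilon 4, Zeta 4, Eta 10

With modified divisor 930: modified quotas Alpha 7.366, Beta 2.641, Gamma 6.535, Delta 3.002, Epsilon 4.077, Zeta 3.952, Eta 10.443.
Rounding to the nearest integer: Alpha 7, Beta 3, Gamma 7, Delta 3, Epsilon 4, Zeta 4, Eta 10 (total 38).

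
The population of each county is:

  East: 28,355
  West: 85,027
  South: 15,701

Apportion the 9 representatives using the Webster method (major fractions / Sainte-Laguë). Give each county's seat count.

East: 2; West: 6; South: 1

Standard divisor 129083/9 ≈ 14342.556; standard quotas: East 1.977, West 5.928, South 1.095.
Rounding to the nearest integer gives East 2, West 6, South 1 — total 9, matching the house size, so no adjustment is needed.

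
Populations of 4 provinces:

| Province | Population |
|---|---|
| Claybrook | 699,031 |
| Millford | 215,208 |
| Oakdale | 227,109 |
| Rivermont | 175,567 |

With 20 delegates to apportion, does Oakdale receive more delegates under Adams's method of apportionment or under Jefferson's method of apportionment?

Adams

Adams: Claybrook 10, Millford 3, Oakdale 4, Rivermont 3.
Jefferson: Claybrook 11, Millford 3, Oakdale 3, Rivermont 3.
Oakdale gets 4 under Adams and 3 under Jefferson.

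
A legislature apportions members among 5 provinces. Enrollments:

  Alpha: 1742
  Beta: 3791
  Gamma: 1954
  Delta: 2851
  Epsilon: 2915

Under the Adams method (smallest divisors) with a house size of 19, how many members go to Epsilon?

Standard divisor 13253/19 ≈ 697.526; standard quotas: Alpha 2.497, Beta 5.435, Gamma 2.801, Delta 4.087, Epsilon 4.179.
Rounding up gives 3, 6, 3, 5, 5 = 22 seats, so the divisor must be adjusted.
With modified divisor 800: modified quotas Alpha 2.178, Beta 4.739, Gamma 2.442, Delta 3.564, Epsilon 3.644.
Rounding up: Alpha 3, Beta 5, Gamma 3, Delta 4, Epsilon 4 (total 19).
Epsilon receives 4.

4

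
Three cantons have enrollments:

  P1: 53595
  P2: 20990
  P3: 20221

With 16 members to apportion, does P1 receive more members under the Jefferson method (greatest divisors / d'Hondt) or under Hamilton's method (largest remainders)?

Jefferson

Jefferson: P1 10, P2 3, P3 3.
Hamilton: P1 9, P2 4, P3 3.
P1 gets 10 under Jefferson and 9 under Hamilton.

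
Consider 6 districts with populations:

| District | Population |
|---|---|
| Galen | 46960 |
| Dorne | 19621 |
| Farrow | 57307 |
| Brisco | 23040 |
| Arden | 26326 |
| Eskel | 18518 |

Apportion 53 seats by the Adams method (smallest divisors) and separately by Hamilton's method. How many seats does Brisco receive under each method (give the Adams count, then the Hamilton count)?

Adams: Galen 13, Dorne 6, Farrow 15, Brisco 7, Arden 7, Eskel 5.
Hamilton: Galen 13, Dorne 6, Farrow 16, Brisco 6, Arden 7, Eskel 5.
Brisco gets 7 under Adams and 6 under Hamilton.

7 and 6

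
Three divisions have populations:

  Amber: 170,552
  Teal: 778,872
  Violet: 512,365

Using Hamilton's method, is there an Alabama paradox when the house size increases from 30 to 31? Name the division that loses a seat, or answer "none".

At 30 seats: Amber 3, Teal 16, Violet 11.
At 31 seats: Amber 4, Teal 16, Violet 11.
No division's allocation decreased.

none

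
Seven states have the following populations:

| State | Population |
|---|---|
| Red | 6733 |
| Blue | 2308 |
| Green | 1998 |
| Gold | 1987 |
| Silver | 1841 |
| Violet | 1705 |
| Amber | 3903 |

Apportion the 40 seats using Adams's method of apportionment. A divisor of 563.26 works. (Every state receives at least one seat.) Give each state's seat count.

Red 12, Blue 5, Green 4, Gold 4, Silver 4, Violet 4, Amber 7

With modified divisor 563.26: modified quotas Red 11.954, Blue 4.098, Green 3.547, Gold 3.528, Silver 3.268, Violet 3.027, Amber 6.929.
Rounding up: Red 12, Blue 5, Green 4, Gold 4, Silver 4, Violet 4, Amber 7 (total 40).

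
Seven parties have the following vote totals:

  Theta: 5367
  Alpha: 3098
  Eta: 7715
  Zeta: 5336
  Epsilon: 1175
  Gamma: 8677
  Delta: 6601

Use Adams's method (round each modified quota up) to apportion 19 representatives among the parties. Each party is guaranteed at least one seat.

Theta=3; Alpha=2; Eta=3; Zeta=3; Epsilon=1; Gamma=4; Delta=3

Standard divisor 37969/19 ≈ 1998.368; standard quotas: Theta 2.686, Alpha 1.550, Eta 3.861, Zeta 2.670, Epsilon 0.588, Gamma 4.342, Delta 3.303.
Rounding up gives 3, 2, 4, 3, 1, 5, 4 = 22 seats, so the divisor must be adjusted.
With modified divisor 2600: modified quotas Theta 2.064, Alpha 1.192, Eta 2.967, Zeta 2.052, Epsilon 0.452, Gamma 3.337, Delta 2.539.
Rounding up: Theta 3, Alpha 2, Eta 3, Zeta 3, Epsilon 1, Gamma 4, Delta 3 (total 19).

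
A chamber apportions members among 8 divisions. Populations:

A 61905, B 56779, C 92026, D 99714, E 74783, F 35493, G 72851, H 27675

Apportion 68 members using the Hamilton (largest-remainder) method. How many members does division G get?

Standard divisor: 521226 ÷ 68 ≈ 7665.088.
Standard quotas: A 8.0762, B 7.4075, C 12.0059, D 13.0089, E 9.7563, F 4.6305, G 9.5043, H 3.6105.
Lower quotas: A 8, B 7, C 12, D 13, E 9, F 4, G 9, H 3 (sum 65, leaving 3 seats).
Remainders in descending order: E 0.7563, F 0.6305, H 0.6105, G 0.5043, B 0.4075, A 0.0762, D 0.0089, C 0.0059.
The surplus seats go to E, F, H.
G receives 9.

9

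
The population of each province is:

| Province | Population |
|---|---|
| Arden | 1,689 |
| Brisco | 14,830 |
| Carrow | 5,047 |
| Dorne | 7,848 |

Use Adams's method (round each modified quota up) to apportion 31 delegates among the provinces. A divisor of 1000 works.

With modified divisor 1000: modified quotas Arden 1.689, Brisco 14.830, Carrow 5.047, Dorne 7.848.
Rounding up: Arden 2, Brisco 15, Carrow 6, Dorne 8 (total 31).

Arden 2, Brisco 15, Carrow 6, Dorne 8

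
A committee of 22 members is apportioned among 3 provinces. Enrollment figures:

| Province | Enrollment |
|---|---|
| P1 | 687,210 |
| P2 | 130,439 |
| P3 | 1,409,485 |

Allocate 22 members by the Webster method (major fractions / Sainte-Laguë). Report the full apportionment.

P1=7, P2=1, P3=14

Standard divisor 2227134/22 ≈ 101233.364; standard quotas: P1 6.788, P2 1.288, P3 13.923.
Rounding to the nearest integer gives P1 7, P2 1, P3 14 — total 22, matching the house size, so no adjustment is needed.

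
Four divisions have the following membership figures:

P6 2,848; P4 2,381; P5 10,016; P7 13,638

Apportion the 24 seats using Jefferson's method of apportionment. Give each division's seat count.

Standard divisor 28883/24 ≈ 1203.458; standard quotas: P6 2.367, P4 1.978, P5 8.323, P7 11.332.
Rounding down gives 2, 1, 8, 11 = 22 seats, so the divisor must be adjusted.
With modified divisor 1120: modified quotas P6 2.543, P4 2.126, P5 8.943, P7 12.177.
Rounding down: P6 2, P4 2, P5 8, P7 12 (total 24).

P6: 2, P4: 2, P5: 8, P7: 12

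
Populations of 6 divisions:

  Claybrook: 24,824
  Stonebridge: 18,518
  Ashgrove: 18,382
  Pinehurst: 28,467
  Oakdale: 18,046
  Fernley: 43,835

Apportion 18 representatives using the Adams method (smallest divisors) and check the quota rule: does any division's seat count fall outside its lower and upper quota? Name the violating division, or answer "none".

none

Standard quotas: Claybrook 2.938, Stonebridge 2.192, Ashgrove 2.176, Pinehurst 3.369, Oakdale 2.136, Fernley 5.189.
Adams allocation: Claybrook 3, Stonebridge 2, Ashgrove 2, Pinehurst 4, Oakdale 2, Fernley 5.
Every allocation lies between the lower and upper quota.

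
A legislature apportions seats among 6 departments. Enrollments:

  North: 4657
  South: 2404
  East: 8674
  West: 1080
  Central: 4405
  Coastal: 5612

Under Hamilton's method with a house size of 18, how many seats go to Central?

3

Standard divisor: 26832 ÷ 18 ≈ 1490.667.
Standard quotas: North 3.1241, South 1.6127, East 5.8189, West 0.7245, Central 2.9551, Coastal 3.7648.
Lower quotas: North 3, South 1, East 5, West 0, Central 2, Coastal 3 (sum 14, leaving 4 seats).
Remainders in descending order: Central 0.9551, East 0.8189, Coastal 0.7648, West 0.7245, South 0.6127, North 0.1241.
Largest remainders: Central, East, Coastal, West receive the extra seats.
Central receives 3.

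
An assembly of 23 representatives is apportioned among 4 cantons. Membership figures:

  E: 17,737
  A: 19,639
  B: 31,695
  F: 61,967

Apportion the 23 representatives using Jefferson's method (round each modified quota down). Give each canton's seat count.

Standard divisor 131038/23 ≈ 5697.304; standard quotas: E 3.113, A 3.447, B 5.563, F 10.877.
Rounding down gives 3, 3, 5, 10 = 21 seats, so the divisor must be adjusted.
With modified divisor 5200: modified quotas E 3.411, A 3.777, B 6.095, F 11.917.
Rounding down: E 3, A 3, B 6, F 11 (total 23).

E=3, A=3, B=6, F=11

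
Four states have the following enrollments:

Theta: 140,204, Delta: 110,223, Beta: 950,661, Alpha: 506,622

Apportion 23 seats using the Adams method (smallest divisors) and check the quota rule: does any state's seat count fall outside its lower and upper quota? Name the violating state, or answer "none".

Standard quotas: Theta 1.888, Delta 1.485, Beta 12.804, Alpha 6.823.
Adams allocation: Theta 2, Delta 2, Beta 12, Alpha 7.
Every allocation lies between the lower and upper quota.

none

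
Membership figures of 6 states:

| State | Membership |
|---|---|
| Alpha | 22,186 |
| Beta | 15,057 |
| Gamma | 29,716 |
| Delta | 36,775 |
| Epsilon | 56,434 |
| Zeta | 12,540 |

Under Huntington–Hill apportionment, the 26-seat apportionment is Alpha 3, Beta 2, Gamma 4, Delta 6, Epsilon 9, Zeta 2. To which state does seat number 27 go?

Gamma

Priority for the next seat is population ÷ (√(s·(s+1))).
Priorities: Alpha 6404.547, Beta 6146.995, Gamma 6644.700, Delta 5674.506, Epsilon 5948.666, Zeta 5119.434.
Highest priority: Gamma.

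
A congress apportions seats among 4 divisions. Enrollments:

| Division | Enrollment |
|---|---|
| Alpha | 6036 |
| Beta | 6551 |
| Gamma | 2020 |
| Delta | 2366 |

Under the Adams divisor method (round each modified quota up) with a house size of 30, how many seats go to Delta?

Standard divisor 16973/30 ≈ 565.767; standard quotas: Alpha 10.669, Beta 11.579, Gamma 3.570, Delta 4.182.
Rounding up gives 11, 12, 4, 5 = 32 seats, so the divisor must be adjusted.
With modified divisor 600: modified quotas Alpha 10.060, Beta 10.918, Gamma 3.367, Delta 3.943.
Rounding up: Alpha 11, Beta 11, Gamma 4, Delta 4 (total 30).
Delta receives 4.

4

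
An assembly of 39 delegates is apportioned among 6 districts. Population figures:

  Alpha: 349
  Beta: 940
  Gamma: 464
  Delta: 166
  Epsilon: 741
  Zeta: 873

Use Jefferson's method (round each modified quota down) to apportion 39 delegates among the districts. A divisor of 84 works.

With modified divisor 84: modified quotas Alpha 4.155, Beta 11.190, Gamma 5.524, Delta 1.976, Epsilon 8.821, Zeta 10.393.
Rounding down: Alpha 4, Beta 11, Gamma 5, Delta 1, Epsilon 8, Zeta 10 (total 39).

Alpha 4; Beta 11; Gamma 5; Delta 1; Epsilon 8; Zeta 10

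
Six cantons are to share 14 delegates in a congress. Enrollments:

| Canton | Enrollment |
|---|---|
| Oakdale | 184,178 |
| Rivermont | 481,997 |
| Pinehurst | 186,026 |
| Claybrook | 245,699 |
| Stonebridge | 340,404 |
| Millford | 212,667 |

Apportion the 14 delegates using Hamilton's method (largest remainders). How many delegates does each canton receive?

The standard divisor is 1650971/14 ≈ 117926.5.
Standard quotas: Oakdale 1.5618, Rivermont 4.0873, Pinehurst 1.5775, Claybrook 2.0835, Stonebridge 2.8866, Millford 1.8034.
Lower quotas: Oakdale 1, Rivermont 4, Pinehurst 1, Claybrook 2, Stonebridge 2, Millford 1 (sum 11, leaving 3 seats).
Remainders in descending order: Stonebridge 0.8866, Millford 0.8034, Pinehurst 0.5775, Oakdale 0.5618, Rivermont 0.0873, Claybrook 0.0835.
Largest remainders: Stonebridge, Millford, Pinehurst receive the extra seats.

Oakdale 1; Rivermont 4; Pinehurst 2; Claybrook 2; Stonebridge 3; Millford 2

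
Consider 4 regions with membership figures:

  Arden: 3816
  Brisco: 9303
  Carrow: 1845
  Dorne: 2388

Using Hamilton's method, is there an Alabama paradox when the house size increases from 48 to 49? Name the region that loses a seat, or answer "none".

none

At 48 seats: Arden 10, Brisco 26, Carrow 5, Dorne 7.
At 49 seats: Arden 11, Brisco 26, Carrow 5, Dorne 7.
No region's allocation decreased.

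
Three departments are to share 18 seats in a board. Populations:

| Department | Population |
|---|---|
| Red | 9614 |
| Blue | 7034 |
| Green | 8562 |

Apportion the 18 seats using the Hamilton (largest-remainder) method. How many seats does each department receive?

Red 7, Blue 5, Green 6

Total 25210; standard divisor 25210/18 ≈ 1400.556.
Standard quotas: Red 6.8644, Blue 5.0223, Green 6.1133.
Lower quotas: Red 6, Blue 5, Green 6 (sum 17, leaving 1 seat).
Remainders in descending order: Red 0.8644, Green 0.1133, Blue 0.0223.
Largest remainder: Red receives the extra seat.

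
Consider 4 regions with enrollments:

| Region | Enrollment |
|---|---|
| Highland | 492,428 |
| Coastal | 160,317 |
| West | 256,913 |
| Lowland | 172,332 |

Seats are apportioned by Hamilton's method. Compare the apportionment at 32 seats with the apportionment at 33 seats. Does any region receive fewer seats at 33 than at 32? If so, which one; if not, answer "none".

At 32 seats: Highland 14, Coastal 5, West 8, Lowland 5.
At 33 seats: Highland 15, Coastal 5, West 8, Lowland 5.
No region's allocation decreased.

none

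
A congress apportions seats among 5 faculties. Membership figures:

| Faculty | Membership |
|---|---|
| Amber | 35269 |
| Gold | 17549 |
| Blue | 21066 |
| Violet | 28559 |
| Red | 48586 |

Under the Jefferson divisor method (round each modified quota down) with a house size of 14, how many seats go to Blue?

Standard divisor 151029/14 ≈ 10787.786; standard quotas: Amber 3.269, Gold 1.627, Blue 1.953, Violet 2.647, Red 4.504.
Rounding down gives 3, 1, 1, 2, 4 = 11 seats, so the divisor must be adjusted.
With modified divisor 9200: modified quotas Amber 3.834, Gold 1.907, Blue 2.290, Violet 3.104, Red 5.281.
Rounding down: Amber 3, Gold 1, Blue 2, Violet 3, Red 5 (total 14).
Blue receives 2.

2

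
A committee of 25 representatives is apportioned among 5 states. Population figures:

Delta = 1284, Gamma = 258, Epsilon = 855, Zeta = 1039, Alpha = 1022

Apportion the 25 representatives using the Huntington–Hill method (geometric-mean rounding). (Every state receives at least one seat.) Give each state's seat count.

With divisor 185: modified quotas Delta 6.941, Gamma 1.395, Epsilon 4.622, Zeta 5.616, Alpha 5.524.
Geometric-mean thresholds: Delta √(6·7)=6.481, Gamma √(1·2)=1.414, Epsilon √(4·5)=4.472, Zeta √(5·6)=5.477, Alpha √(5·6)=5.477.
Each quota rounded against its threshold gives Delta 7, Gamma 1, Epsilon 5, Zeta 6, Alpha 6 (total 25).

Delta=7; Gamma=1; Epsilon=5; Zeta=6; Alpha=6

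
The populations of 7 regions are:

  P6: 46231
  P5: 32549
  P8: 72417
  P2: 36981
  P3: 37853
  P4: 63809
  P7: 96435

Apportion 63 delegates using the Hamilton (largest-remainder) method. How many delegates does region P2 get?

Standard divisor: 386275 ÷ 63 ≈ 6131.349.
Standard quotas: P6 7.5401, P5 5.3086, P8 11.8109, P2 6.0315, P3 6.1737, P4 10.4070, P7 15.7282.
Lower quotas: P6 7, P5 5, P8 11, P2 6, P3 6, P4 10, P7 15 (sum 60, leaving 3 seats).
Remainders in descending order: P8 0.8109, P7 0.7282, P6 0.5401, P4 0.4070, P5 0.3086, P3 0.1737, P2 0.0315.
The surplus seats go to P8, P7, P6.
P2 receives 6.

6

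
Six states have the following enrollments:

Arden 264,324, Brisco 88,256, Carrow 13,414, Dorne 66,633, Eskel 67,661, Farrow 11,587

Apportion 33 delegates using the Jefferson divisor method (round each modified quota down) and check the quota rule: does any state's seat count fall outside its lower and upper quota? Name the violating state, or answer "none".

Arden

Standard quotas: Arden 17.041, Brisco 5.690, Carrow 0.865, Dorne 4.296, Eskel 4.362, Farrow 0.747.
Jefferson allocation: Arden 19, Brisco 6, Carrow 0, Dorne 4, Eskel 4, Farrow 0.
Arden has quota 17.041 (lower 17, upper 18) but receives 19 — outside the quota interval.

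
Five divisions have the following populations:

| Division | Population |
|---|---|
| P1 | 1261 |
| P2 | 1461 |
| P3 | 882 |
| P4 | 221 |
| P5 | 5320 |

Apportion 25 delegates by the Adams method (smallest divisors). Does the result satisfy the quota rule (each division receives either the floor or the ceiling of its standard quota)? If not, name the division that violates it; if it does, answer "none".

P5

Standard quotas: P1 3.447, P2 3.994, P3 2.411, P4 0.604, P5 14.543.
Adams allocation: P1 4, P2 4, P3 3, P4 1, P5 13.
P5 has quota 14.543 (lower 14, upper 15) but receives 13 — outside the quota interval.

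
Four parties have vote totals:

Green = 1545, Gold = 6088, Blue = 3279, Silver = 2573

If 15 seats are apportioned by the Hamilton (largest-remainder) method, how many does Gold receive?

7

Standard divisor: 13485 ÷ 15 = 899.
Standard quotas: Green 1.7186, Gold 6.7720, Blue 3.6474, Silver 2.8621.
Lower quotas: Green 1, Gold 6, Blue 3, Silver 2 (sum 12, leaving 3 seats).
Remainders in descending order: Silver 0.8621, Gold 0.7720, Green 0.7186, Blue 0.6474.
The surplus seats go to Silver, Gold, Green.
Gold receives 7.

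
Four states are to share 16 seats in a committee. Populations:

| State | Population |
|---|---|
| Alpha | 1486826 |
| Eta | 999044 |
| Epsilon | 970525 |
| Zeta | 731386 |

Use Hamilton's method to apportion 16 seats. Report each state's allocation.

Alpha=5; Eta=4; Epsilon=4; Zeta=3

The standard divisor is 4187781/16 ≈ 261736.312.
Standard quotas: Alpha 5.6806, Eta 3.8170, Epsilon 3.7080, Zeta 2.7944.
Lower quotas: Alpha 5, Eta 3, Epsilon 3, Zeta 2 (sum 13, leaving 3 seats).
Remainders in descending order: Eta 0.8170, Zeta 0.7944, Epsilon 0.7080, Alpha 0.6806.
Largest remainders: Eta, Zeta, Epsilon receive the extra seats.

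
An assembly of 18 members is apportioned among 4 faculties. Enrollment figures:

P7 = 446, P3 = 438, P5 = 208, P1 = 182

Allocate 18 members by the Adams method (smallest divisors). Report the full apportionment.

Standard divisor 1274/18 ≈ 70.778; standard quotas: P7 6.301, P3 6.188, P5 2.939, P1 2.571.
Rounding up gives 7, 7, 3, 3 = 20 seats, so the divisor must be adjusted.
With modified divisor 80: modified quotas P7 5.575, P3 5.475, P5 2.600, P1 2.275.
Rounding up: P7 6, P3 6, P5 3, P1 3 (total 18).

P7 6, P3 6, P5 3, P1 3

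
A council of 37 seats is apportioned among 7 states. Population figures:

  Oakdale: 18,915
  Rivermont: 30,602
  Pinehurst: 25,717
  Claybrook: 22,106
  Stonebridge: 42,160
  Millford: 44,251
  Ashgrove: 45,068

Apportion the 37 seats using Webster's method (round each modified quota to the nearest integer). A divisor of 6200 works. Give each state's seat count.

Oakdale=3, Rivermont=5, Pinehurst=4, Claybrook=4, Stonebridge=7, Millford=7, Ashgrove=7

With modified divisor 6200: modified quotas Oakdale 3.051, Rivermont 4.936, Pinehurst 4.148, Claybrook 3.565, Stonebridge 6.800, Millford 7.137, Ashgrove 7.269.
Rounding to the nearest integer: Oakdale 3, Rivermont 5, Pinehurst 4, Claybrook 4, Stonebridge 7, Millford 7, Ashgrove 7 (total 37).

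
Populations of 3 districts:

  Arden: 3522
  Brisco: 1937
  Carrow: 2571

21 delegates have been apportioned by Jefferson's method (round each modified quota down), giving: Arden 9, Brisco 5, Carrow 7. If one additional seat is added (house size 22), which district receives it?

Arden

Priority for the next seat is population ÷ (current seats + 1).
Priorities: Arden 352.200, Brisco 322.833, Carrow 321.375.
Highest priority: Arden.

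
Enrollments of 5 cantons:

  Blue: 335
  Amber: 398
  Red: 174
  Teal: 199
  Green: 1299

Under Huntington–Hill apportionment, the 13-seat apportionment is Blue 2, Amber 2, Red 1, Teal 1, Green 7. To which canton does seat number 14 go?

Priority for the next seat is population ÷ (√(s·(s+1))).
Priorities: Blue 136.763, Amber 162.483, Red 123.037, Teal 140.714, Green 173.586.
Highest priority: Green.

Green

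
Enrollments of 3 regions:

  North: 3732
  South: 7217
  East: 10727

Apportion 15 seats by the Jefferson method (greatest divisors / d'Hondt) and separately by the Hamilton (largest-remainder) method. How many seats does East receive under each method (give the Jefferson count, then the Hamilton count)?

Jefferson: North 2, South 5, East 8.
Hamilton: North 3, South 5, East 7.
East gets 8 under Jefferson and 7 under Hamilton.

8 and 7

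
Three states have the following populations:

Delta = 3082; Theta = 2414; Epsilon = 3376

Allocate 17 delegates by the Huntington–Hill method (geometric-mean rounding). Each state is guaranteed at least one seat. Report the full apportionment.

Delta: 6; Theta: 5; Epsilon: 6

With divisor 530: modified quotas Delta 5.815, Theta 4.555, Epsilon 6.370.
Geometric-mean thresholds: Delta √(5·6)=5.477, Theta √(4·5)=4.472, Epsilon √(6·7)=6.481.
Each quota rounded against its threshold gives Delta 6, Theta 5, Epsilon 6 (total 17).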